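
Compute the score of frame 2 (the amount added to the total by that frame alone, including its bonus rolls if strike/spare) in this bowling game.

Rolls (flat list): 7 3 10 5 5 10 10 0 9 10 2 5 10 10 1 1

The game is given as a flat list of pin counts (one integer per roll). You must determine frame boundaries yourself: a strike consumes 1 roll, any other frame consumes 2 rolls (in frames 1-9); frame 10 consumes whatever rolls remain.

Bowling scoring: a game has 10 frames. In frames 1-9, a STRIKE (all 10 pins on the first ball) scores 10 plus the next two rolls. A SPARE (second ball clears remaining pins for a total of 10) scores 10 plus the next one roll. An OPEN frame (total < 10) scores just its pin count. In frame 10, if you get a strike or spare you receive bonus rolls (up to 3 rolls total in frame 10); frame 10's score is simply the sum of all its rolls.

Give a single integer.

Frame 1: SPARE (7+3=10). 10 + next roll (10) = 20. Cumulative: 20
Frame 2: STRIKE. 10 + next two rolls (5+5) = 20. Cumulative: 40
Frame 3: SPARE (5+5=10). 10 + next roll (10) = 20. Cumulative: 60
Frame 4: STRIKE. 10 + next two rolls (10+0) = 20. Cumulative: 80

Answer: 20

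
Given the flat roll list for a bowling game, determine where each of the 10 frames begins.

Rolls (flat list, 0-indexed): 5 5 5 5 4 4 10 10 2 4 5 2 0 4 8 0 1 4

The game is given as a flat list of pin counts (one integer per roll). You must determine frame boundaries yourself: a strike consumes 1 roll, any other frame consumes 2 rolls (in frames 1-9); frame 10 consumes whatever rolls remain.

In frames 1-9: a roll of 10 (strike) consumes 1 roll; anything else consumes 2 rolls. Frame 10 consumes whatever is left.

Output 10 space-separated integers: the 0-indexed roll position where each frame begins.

Frame 1 starts at roll index 0: rolls=5,5 (sum=10), consumes 2 rolls
Frame 2 starts at roll index 2: rolls=5,5 (sum=10), consumes 2 rolls
Frame 3 starts at roll index 4: rolls=4,4 (sum=8), consumes 2 rolls
Frame 4 starts at roll index 6: roll=10 (strike), consumes 1 roll
Frame 5 starts at roll index 7: roll=10 (strike), consumes 1 roll
Frame 6 starts at roll index 8: rolls=2,4 (sum=6), consumes 2 rolls
Frame 7 starts at roll index 10: rolls=5,2 (sum=7), consumes 2 rolls
Frame 8 starts at roll index 12: rolls=0,4 (sum=4), consumes 2 rolls
Frame 9 starts at roll index 14: rolls=8,0 (sum=8), consumes 2 rolls
Frame 10 starts at roll index 16: 2 remaining rolls

Answer: 0 2 4 6 7 8 10 12 14 16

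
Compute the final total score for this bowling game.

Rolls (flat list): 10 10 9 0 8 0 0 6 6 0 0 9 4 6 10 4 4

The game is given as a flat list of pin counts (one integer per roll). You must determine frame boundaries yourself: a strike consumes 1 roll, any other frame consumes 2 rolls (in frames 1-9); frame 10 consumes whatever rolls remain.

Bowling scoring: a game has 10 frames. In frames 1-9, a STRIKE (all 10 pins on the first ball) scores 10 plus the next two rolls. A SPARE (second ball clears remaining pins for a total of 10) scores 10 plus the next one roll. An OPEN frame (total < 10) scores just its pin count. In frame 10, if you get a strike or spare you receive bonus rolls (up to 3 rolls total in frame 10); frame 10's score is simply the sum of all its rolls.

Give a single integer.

Answer: 132

Derivation:
Frame 1: STRIKE. 10 + next two rolls (10+9) = 29. Cumulative: 29
Frame 2: STRIKE. 10 + next two rolls (9+0) = 19. Cumulative: 48
Frame 3: OPEN (9+0=9). Cumulative: 57
Frame 4: OPEN (8+0=8). Cumulative: 65
Frame 5: OPEN (0+6=6). Cumulative: 71
Frame 6: OPEN (6+0=6). Cumulative: 77
Frame 7: OPEN (0+9=9). Cumulative: 86
Frame 8: SPARE (4+6=10). 10 + next roll (10) = 20. Cumulative: 106
Frame 9: STRIKE. 10 + next two rolls (4+4) = 18. Cumulative: 124
Frame 10: OPEN. Sum of all frame-10 rolls (4+4) = 8. Cumulative: 132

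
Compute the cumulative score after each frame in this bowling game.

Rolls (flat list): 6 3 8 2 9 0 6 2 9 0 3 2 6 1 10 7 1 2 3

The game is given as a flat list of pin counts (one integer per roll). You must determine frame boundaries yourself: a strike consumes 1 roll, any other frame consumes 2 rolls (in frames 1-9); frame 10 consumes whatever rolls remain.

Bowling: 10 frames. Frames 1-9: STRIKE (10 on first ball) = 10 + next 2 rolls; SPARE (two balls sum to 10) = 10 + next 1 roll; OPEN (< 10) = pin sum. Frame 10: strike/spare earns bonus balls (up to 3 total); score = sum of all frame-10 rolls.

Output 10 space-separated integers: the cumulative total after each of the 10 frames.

Answer: 9 28 37 45 54 59 66 84 92 97

Derivation:
Frame 1: OPEN (6+3=9). Cumulative: 9
Frame 2: SPARE (8+2=10). 10 + next roll (9) = 19. Cumulative: 28
Frame 3: OPEN (9+0=9). Cumulative: 37
Frame 4: OPEN (6+2=8). Cumulative: 45
Frame 5: OPEN (9+0=9). Cumulative: 54
Frame 6: OPEN (3+2=5). Cumulative: 59
Frame 7: OPEN (6+1=7). Cumulative: 66
Frame 8: STRIKE. 10 + next two rolls (7+1) = 18. Cumulative: 84
Frame 9: OPEN (7+1=8). Cumulative: 92
Frame 10: OPEN. Sum of all frame-10 rolls (2+3) = 5. Cumulative: 97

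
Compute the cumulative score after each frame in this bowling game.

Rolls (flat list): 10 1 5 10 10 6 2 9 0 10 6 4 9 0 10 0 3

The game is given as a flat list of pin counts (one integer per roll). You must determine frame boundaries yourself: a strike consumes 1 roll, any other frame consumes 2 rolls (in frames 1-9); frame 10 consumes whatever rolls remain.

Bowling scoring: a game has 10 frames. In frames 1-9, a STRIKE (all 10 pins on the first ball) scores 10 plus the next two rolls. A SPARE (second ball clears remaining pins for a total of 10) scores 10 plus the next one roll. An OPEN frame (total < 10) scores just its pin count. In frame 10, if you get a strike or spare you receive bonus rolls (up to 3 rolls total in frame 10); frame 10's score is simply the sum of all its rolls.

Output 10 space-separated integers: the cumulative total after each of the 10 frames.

Answer: 16 22 48 66 74 83 103 122 131 144

Derivation:
Frame 1: STRIKE. 10 + next two rolls (1+5) = 16. Cumulative: 16
Frame 2: OPEN (1+5=6). Cumulative: 22
Frame 3: STRIKE. 10 + next two rolls (10+6) = 26. Cumulative: 48
Frame 4: STRIKE. 10 + next two rolls (6+2) = 18. Cumulative: 66
Frame 5: OPEN (6+2=8). Cumulative: 74
Frame 6: OPEN (9+0=9). Cumulative: 83
Frame 7: STRIKE. 10 + next two rolls (6+4) = 20. Cumulative: 103
Frame 8: SPARE (6+4=10). 10 + next roll (9) = 19. Cumulative: 122
Frame 9: OPEN (9+0=9). Cumulative: 131
Frame 10: STRIKE. Sum of all frame-10 rolls (10+0+3) = 13. Cumulative: 144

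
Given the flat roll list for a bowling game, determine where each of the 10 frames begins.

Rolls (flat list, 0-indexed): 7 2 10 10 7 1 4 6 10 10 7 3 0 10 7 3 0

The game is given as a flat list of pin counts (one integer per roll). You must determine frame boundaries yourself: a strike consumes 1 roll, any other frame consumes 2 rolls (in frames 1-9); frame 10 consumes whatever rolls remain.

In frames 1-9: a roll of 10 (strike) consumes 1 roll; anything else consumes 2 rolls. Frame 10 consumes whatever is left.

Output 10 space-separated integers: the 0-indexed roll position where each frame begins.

Frame 1 starts at roll index 0: rolls=7,2 (sum=9), consumes 2 rolls
Frame 2 starts at roll index 2: roll=10 (strike), consumes 1 roll
Frame 3 starts at roll index 3: roll=10 (strike), consumes 1 roll
Frame 4 starts at roll index 4: rolls=7,1 (sum=8), consumes 2 rolls
Frame 5 starts at roll index 6: rolls=4,6 (sum=10), consumes 2 rolls
Frame 6 starts at roll index 8: roll=10 (strike), consumes 1 roll
Frame 7 starts at roll index 9: roll=10 (strike), consumes 1 roll
Frame 8 starts at roll index 10: rolls=7,3 (sum=10), consumes 2 rolls
Frame 9 starts at roll index 12: rolls=0,10 (sum=10), consumes 2 rolls
Frame 10 starts at roll index 14: 3 remaining rolls

Answer: 0 2 3 4 6 8 9 10 12 14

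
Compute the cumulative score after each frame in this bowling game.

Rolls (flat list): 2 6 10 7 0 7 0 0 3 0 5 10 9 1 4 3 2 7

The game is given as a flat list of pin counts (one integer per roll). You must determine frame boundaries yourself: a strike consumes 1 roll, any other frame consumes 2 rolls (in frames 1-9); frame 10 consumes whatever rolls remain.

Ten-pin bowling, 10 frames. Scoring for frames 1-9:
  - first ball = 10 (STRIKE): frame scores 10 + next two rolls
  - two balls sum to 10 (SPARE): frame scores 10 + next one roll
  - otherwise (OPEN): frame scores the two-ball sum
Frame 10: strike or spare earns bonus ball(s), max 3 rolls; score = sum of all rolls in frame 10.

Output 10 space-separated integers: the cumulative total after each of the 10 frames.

Frame 1: OPEN (2+6=8). Cumulative: 8
Frame 2: STRIKE. 10 + next two rolls (7+0) = 17. Cumulative: 25
Frame 3: OPEN (7+0=7). Cumulative: 32
Frame 4: OPEN (7+0=7). Cumulative: 39
Frame 5: OPEN (0+3=3). Cumulative: 42
Frame 6: OPEN (0+5=5). Cumulative: 47
Frame 7: STRIKE. 10 + next two rolls (9+1) = 20. Cumulative: 67
Frame 8: SPARE (9+1=10). 10 + next roll (4) = 14. Cumulative: 81
Frame 9: OPEN (4+3=7). Cumulative: 88
Frame 10: OPEN. Sum of all frame-10 rolls (2+7) = 9. Cumulative: 97

Answer: 8 25 32 39 42 47 67 81 88 97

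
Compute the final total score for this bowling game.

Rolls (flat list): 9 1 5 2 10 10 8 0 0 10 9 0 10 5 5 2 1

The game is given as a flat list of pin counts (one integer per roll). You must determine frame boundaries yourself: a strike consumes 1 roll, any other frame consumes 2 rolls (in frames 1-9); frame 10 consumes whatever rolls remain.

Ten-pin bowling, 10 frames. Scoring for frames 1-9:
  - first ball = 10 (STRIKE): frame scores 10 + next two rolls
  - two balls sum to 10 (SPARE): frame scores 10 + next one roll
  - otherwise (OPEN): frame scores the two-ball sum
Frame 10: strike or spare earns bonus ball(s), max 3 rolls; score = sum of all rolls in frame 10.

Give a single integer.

Answer: 139

Derivation:
Frame 1: SPARE (9+1=10). 10 + next roll (5) = 15. Cumulative: 15
Frame 2: OPEN (5+2=7). Cumulative: 22
Frame 3: STRIKE. 10 + next two rolls (10+8) = 28. Cumulative: 50
Frame 4: STRIKE. 10 + next two rolls (8+0) = 18. Cumulative: 68
Frame 5: OPEN (8+0=8). Cumulative: 76
Frame 6: SPARE (0+10=10). 10 + next roll (9) = 19. Cumulative: 95
Frame 7: OPEN (9+0=9). Cumulative: 104
Frame 8: STRIKE. 10 + next two rolls (5+5) = 20. Cumulative: 124
Frame 9: SPARE (5+5=10). 10 + next roll (2) = 12. Cumulative: 136
Frame 10: OPEN. Sum of all frame-10 rolls (2+1) = 3. Cumulative: 139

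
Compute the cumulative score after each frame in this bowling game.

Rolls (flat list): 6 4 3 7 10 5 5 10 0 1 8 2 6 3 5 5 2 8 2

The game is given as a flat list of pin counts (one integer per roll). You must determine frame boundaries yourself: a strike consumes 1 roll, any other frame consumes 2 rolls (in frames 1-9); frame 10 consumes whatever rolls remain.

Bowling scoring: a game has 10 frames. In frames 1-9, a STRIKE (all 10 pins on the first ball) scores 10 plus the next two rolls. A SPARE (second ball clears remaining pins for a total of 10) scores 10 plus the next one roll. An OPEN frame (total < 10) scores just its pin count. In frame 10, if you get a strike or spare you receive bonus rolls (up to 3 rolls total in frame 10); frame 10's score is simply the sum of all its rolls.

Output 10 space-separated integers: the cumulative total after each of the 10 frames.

Frame 1: SPARE (6+4=10). 10 + next roll (3) = 13. Cumulative: 13
Frame 2: SPARE (3+7=10). 10 + next roll (10) = 20. Cumulative: 33
Frame 3: STRIKE. 10 + next two rolls (5+5) = 20. Cumulative: 53
Frame 4: SPARE (5+5=10). 10 + next roll (10) = 20. Cumulative: 73
Frame 5: STRIKE. 10 + next two rolls (0+1) = 11. Cumulative: 84
Frame 6: OPEN (0+1=1). Cumulative: 85
Frame 7: SPARE (8+2=10). 10 + next roll (6) = 16. Cumulative: 101
Frame 8: OPEN (6+3=9). Cumulative: 110
Frame 9: SPARE (5+5=10). 10 + next roll (2) = 12. Cumulative: 122
Frame 10: SPARE. Sum of all frame-10 rolls (2+8+2) = 12. Cumulative: 134

Answer: 13 33 53 73 84 85 101 110 122 134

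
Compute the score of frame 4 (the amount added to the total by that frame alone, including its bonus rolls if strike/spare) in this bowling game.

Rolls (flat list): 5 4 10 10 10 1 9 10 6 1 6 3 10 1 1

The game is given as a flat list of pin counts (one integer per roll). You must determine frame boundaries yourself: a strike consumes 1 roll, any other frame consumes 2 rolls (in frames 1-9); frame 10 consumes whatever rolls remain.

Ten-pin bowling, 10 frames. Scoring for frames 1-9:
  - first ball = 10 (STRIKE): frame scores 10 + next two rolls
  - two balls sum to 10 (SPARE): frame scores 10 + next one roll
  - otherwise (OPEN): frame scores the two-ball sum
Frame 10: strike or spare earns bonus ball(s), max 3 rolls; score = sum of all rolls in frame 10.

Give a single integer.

Frame 1: OPEN (5+4=9). Cumulative: 9
Frame 2: STRIKE. 10 + next two rolls (10+10) = 30. Cumulative: 39
Frame 3: STRIKE. 10 + next two rolls (10+1) = 21. Cumulative: 60
Frame 4: STRIKE. 10 + next two rolls (1+9) = 20. Cumulative: 80
Frame 5: SPARE (1+9=10). 10 + next roll (10) = 20. Cumulative: 100
Frame 6: STRIKE. 10 + next two rolls (6+1) = 17. Cumulative: 117

Answer: 20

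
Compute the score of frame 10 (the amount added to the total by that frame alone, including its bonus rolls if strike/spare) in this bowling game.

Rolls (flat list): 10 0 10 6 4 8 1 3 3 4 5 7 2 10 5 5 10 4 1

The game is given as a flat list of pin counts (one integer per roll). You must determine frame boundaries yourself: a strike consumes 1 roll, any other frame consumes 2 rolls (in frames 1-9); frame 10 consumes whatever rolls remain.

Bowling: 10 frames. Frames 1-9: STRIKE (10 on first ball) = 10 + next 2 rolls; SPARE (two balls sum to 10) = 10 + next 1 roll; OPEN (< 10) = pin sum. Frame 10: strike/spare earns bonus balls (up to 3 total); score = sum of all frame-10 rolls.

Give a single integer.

Frame 1: STRIKE. 10 + next two rolls (0+10) = 20. Cumulative: 20
Frame 2: SPARE (0+10=10). 10 + next roll (6) = 16. Cumulative: 36
Frame 3: SPARE (6+4=10). 10 + next roll (8) = 18. Cumulative: 54
Frame 4: OPEN (8+1=9). Cumulative: 63
Frame 5: OPEN (3+3=6). Cumulative: 69
Frame 6: OPEN (4+5=9). Cumulative: 78
Frame 7: OPEN (7+2=9). Cumulative: 87
Frame 8: STRIKE. 10 + next two rolls (5+5) = 20. Cumulative: 107
Frame 9: SPARE (5+5=10). 10 + next roll (10) = 20. Cumulative: 127
Frame 10: STRIKE. Sum of all frame-10 rolls (10+4+1) = 15. Cumulative: 142

Answer: 15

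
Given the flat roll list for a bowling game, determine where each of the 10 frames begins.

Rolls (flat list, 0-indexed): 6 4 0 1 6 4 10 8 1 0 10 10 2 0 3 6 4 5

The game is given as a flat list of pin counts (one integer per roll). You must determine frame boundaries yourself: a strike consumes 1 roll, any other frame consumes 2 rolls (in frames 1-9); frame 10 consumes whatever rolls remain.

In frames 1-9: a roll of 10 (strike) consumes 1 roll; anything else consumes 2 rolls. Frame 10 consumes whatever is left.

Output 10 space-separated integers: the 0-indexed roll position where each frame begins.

Answer: 0 2 4 6 7 9 11 12 14 16

Derivation:
Frame 1 starts at roll index 0: rolls=6,4 (sum=10), consumes 2 rolls
Frame 2 starts at roll index 2: rolls=0,1 (sum=1), consumes 2 rolls
Frame 3 starts at roll index 4: rolls=6,4 (sum=10), consumes 2 rolls
Frame 4 starts at roll index 6: roll=10 (strike), consumes 1 roll
Frame 5 starts at roll index 7: rolls=8,1 (sum=9), consumes 2 rolls
Frame 6 starts at roll index 9: rolls=0,10 (sum=10), consumes 2 rolls
Frame 7 starts at roll index 11: roll=10 (strike), consumes 1 roll
Frame 8 starts at roll index 12: rolls=2,0 (sum=2), consumes 2 rolls
Frame 9 starts at roll index 14: rolls=3,6 (sum=9), consumes 2 rolls
Frame 10 starts at roll index 16: 2 remaining rolls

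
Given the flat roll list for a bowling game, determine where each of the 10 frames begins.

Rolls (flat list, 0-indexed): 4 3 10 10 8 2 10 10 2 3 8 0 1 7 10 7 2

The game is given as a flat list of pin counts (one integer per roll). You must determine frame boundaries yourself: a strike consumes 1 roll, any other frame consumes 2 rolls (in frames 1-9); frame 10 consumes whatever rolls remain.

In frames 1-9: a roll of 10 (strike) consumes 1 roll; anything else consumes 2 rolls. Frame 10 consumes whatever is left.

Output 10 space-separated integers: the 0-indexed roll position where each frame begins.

Answer: 0 2 3 4 6 7 8 10 12 14

Derivation:
Frame 1 starts at roll index 0: rolls=4,3 (sum=7), consumes 2 rolls
Frame 2 starts at roll index 2: roll=10 (strike), consumes 1 roll
Frame 3 starts at roll index 3: roll=10 (strike), consumes 1 roll
Frame 4 starts at roll index 4: rolls=8,2 (sum=10), consumes 2 rolls
Frame 5 starts at roll index 6: roll=10 (strike), consumes 1 roll
Frame 6 starts at roll index 7: roll=10 (strike), consumes 1 roll
Frame 7 starts at roll index 8: rolls=2,3 (sum=5), consumes 2 rolls
Frame 8 starts at roll index 10: rolls=8,0 (sum=8), consumes 2 rolls
Frame 9 starts at roll index 12: rolls=1,7 (sum=8), consumes 2 rolls
Frame 10 starts at roll index 14: 3 remaining rolls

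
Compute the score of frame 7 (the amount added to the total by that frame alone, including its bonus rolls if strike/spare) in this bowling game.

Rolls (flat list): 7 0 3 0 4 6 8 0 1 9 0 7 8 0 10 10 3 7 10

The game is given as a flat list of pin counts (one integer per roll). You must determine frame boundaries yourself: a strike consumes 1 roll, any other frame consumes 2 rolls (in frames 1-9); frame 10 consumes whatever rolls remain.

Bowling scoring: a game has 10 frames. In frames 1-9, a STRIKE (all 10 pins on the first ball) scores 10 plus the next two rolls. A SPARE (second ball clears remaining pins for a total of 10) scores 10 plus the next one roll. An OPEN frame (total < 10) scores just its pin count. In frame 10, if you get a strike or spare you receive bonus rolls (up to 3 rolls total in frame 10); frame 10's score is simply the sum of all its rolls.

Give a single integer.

Frame 1: OPEN (7+0=7). Cumulative: 7
Frame 2: OPEN (3+0=3). Cumulative: 10
Frame 3: SPARE (4+6=10). 10 + next roll (8) = 18. Cumulative: 28
Frame 4: OPEN (8+0=8). Cumulative: 36
Frame 5: SPARE (1+9=10). 10 + next roll (0) = 10. Cumulative: 46
Frame 6: OPEN (0+7=7). Cumulative: 53
Frame 7: OPEN (8+0=8). Cumulative: 61
Frame 8: STRIKE. 10 + next two rolls (10+3) = 23. Cumulative: 84
Frame 9: STRIKE. 10 + next two rolls (3+7) = 20. Cumulative: 104

Answer: 8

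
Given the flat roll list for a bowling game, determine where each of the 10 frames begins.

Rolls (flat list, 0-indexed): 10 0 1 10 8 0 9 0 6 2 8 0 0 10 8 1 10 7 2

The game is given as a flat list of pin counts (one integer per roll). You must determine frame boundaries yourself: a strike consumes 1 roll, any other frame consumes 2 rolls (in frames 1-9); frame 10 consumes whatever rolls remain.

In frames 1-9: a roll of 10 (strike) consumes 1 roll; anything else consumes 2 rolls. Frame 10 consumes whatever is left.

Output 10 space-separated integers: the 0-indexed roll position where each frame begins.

Frame 1 starts at roll index 0: roll=10 (strike), consumes 1 roll
Frame 2 starts at roll index 1: rolls=0,1 (sum=1), consumes 2 rolls
Frame 3 starts at roll index 3: roll=10 (strike), consumes 1 roll
Frame 4 starts at roll index 4: rolls=8,0 (sum=8), consumes 2 rolls
Frame 5 starts at roll index 6: rolls=9,0 (sum=9), consumes 2 rolls
Frame 6 starts at roll index 8: rolls=6,2 (sum=8), consumes 2 rolls
Frame 7 starts at roll index 10: rolls=8,0 (sum=8), consumes 2 rolls
Frame 8 starts at roll index 12: rolls=0,10 (sum=10), consumes 2 rolls
Frame 9 starts at roll index 14: rolls=8,1 (sum=9), consumes 2 rolls
Frame 10 starts at roll index 16: 3 remaining rolls

Answer: 0 1 3 4 6 8 10 12 14 16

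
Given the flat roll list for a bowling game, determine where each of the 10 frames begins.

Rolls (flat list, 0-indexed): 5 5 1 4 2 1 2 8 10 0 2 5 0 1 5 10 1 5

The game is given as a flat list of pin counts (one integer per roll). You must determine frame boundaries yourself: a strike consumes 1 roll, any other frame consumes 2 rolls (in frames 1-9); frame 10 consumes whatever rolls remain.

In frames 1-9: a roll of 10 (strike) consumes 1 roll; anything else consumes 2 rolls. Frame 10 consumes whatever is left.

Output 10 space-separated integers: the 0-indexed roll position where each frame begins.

Answer: 0 2 4 6 8 9 11 13 15 16

Derivation:
Frame 1 starts at roll index 0: rolls=5,5 (sum=10), consumes 2 rolls
Frame 2 starts at roll index 2: rolls=1,4 (sum=5), consumes 2 rolls
Frame 3 starts at roll index 4: rolls=2,1 (sum=3), consumes 2 rolls
Frame 4 starts at roll index 6: rolls=2,8 (sum=10), consumes 2 rolls
Frame 5 starts at roll index 8: roll=10 (strike), consumes 1 roll
Frame 6 starts at roll index 9: rolls=0,2 (sum=2), consumes 2 rolls
Frame 7 starts at roll index 11: rolls=5,0 (sum=5), consumes 2 rolls
Frame 8 starts at roll index 13: rolls=1,5 (sum=6), consumes 2 rolls
Frame 9 starts at roll index 15: roll=10 (strike), consumes 1 roll
Frame 10 starts at roll index 16: 2 remaining rolls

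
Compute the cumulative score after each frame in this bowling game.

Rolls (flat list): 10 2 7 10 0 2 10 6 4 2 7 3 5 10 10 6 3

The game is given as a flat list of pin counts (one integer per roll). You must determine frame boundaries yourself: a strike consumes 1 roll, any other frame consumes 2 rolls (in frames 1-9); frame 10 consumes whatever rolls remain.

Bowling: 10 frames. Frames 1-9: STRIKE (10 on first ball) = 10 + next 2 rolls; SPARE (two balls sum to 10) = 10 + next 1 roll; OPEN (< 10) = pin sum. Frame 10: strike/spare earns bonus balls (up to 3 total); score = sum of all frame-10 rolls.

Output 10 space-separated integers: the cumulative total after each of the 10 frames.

Frame 1: STRIKE. 10 + next two rolls (2+7) = 19. Cumulative: 19
Frame 2: OPEN (2+7=9). Cumulative: 28
Frame 3: STRIKE. 10 + next two rolls (0+2) = 12. Cumulative: 40
Frame 4: OPEN (0+2=2). Cumulative: 42
Frame 5: STRIKE. 10 + next two rolls (6+4) = 20. Cumulative: 62
Frame 6: SPARE (6+4=10). 10 + next roll (2) = 12. Cumulative: 74
Frame 7: OPEN (2+7=9). Cumulative: 83
Frame 8: OPEN (3+5=8). Cumulative: 91
Frame 9: STRIKE. 10 + next two rolls (10+6) = 26. Cumulative: 117
Frame 10: STRIKE. Sum of all frame-10 rolls (10+6+3) = 19. Cumulative: 136

Answer: 19 28 40 42 62 74 83 91 117 136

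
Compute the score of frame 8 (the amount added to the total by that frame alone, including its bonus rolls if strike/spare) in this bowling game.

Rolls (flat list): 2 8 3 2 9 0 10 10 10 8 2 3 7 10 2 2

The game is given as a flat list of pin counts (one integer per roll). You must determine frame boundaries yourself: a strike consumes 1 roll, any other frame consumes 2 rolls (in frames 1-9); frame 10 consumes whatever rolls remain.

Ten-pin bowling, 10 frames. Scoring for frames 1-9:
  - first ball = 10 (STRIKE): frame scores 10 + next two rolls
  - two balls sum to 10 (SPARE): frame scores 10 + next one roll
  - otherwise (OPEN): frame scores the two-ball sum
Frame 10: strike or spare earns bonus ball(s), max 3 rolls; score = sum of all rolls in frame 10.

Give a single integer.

Frame 1: SPARE (2+8=10). 10 + next roll (3) = 13. Cumulative: 13
Frame 2: OPEN (3+2=5). Cumulative: 18
Frame 3: OPEN (9+0=9). Cumulative: 27
Frame 4: STRIKE. 10 + next two rolls (10+10) = 30. Cumulative: 57
Frame 5: STRIKE. 10 + next two rolls (10+8) = 28. Cumulative: 85
Frame 6: STRIKE. 10 + next two rolls (8+2) = 20. Cumulative: 105
Frame 7: SPARE (8+2=10). 10 + next roll (3) = 13. Cumulative: 118
Frame 8: SPARE (3+7=10). 10 + next roll (10) = 20. Cumulative: 138
Frame 9: STRIKE. 10 + next two rolls (2+2) = 14. Cumulative: 152
Frame 10: OPEN. Sum of all frame-10 rolls (2+2) = 4. Cumulative: 156

Answer: 20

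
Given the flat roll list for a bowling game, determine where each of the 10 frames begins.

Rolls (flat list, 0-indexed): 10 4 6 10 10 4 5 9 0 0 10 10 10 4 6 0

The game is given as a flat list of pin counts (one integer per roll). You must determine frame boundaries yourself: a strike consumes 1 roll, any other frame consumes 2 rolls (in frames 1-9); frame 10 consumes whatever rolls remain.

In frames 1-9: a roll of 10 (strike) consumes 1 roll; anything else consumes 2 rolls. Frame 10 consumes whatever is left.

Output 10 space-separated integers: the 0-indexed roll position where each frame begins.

Answer: 0 1 3 4 5 7 9 11 12 13

Derivation:
Frame 1 starts at roll index 0: roll=10 (strike), consumes 1 roll
Frame 2 starts at roll index 1: rolls=4,6 (sum=10), consumes 2 rolls
Frame 3 starts at roll index 3: roll=10 (strike), consumes 1 roll
Frame 4 starts at roll index 4: roll=10 (strike), consumes 1 roll
Frame 5 starts at roll index 5: rolls=4,5 (sum=9), consumes 2 rolls
Frame 6 starts at roll index 7: rolls=9,0 (sum=9), consumes 2 rolls
Frame 7 starts at roll index 9: rolls=0,10 (sum=10), consumes 2 rolls
Frame 8 starts at roll index 11: roll=10 (strike), consumes 1 roll
Frame 9 starts at roll index 12: roll=10 (strike), consumes 1 roll
Frame 10 starts at roll index 13: 3 remaining rolls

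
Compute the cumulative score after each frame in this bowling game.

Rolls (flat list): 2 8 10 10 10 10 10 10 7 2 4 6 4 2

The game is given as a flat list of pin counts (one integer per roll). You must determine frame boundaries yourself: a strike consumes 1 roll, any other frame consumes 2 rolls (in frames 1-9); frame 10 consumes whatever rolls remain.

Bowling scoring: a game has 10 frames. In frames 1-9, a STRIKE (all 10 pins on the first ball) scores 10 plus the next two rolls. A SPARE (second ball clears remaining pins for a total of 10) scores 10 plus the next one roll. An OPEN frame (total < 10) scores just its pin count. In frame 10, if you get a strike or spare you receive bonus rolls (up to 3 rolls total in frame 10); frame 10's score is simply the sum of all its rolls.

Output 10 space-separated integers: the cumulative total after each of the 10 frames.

Frame 1: SPARE (2+8=10). 10 + next roll (10) = 20. Cumulative: 20
Frame 2: STRIKE. 10 + next two rolls (10+10) = 30. Cumulative: 50
Frame 3: STRIKE. 10 + next two rolls (10+10) = 30. Cumulative: 80
Frame 4: STRIKE. 10 + next two rolls (10+10) = 30. Cumulative: 110
Frame 5: STRIKE. 10 + next two rolls (10+10) = 30. Cumulative: 140
Frame 6: STRIKE. 10 + next two rolls (10+7) = 27. Cumulative: 167
Frame 7: STRIKE. 10 + next two rolls (7+2) = 19. Cumulative: 186
Frame 8: OPEN (7+2=9). Cumulative: 195
Frame 9: SPARE (4+6=10). 10 + next roll (4) = 14. Cumulative: 209
Frame 10: OPEN. Sum of all frame-10 rolls (4+2) = 6. Cumulative: 215

Answer: 20 50 80 110 140 167 186 195 209 215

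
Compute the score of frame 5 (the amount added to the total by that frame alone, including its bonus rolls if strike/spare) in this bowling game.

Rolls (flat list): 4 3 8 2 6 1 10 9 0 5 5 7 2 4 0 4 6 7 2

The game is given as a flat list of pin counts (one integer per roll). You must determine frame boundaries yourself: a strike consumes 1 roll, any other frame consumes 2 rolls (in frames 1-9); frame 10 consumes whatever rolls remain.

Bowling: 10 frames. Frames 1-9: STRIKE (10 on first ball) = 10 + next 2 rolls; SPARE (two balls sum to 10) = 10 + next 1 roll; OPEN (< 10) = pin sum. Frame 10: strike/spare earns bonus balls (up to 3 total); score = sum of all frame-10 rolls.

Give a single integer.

Frame 1: OPEN (4+3=7). Cumulative: 7
Frame 2: SPARE (8+2=10). 10 + next roll (6) = 16. Cumulative: 23
Frame 3: OPEN (6+1=7). Cumulative: 30
Frame 4: STRIKE. 10 + next two rolls (9+0) = 19. Cumulative: 49
Frame 5: OPEN (9+0=9). Cumulative: 58
Frame 6: SPARE (5+5=10). 10 + next roll (7) = 17. Cumulative: 75
Frame 7: OPEN (7+2=9). Cumulative: 84

Answer: 9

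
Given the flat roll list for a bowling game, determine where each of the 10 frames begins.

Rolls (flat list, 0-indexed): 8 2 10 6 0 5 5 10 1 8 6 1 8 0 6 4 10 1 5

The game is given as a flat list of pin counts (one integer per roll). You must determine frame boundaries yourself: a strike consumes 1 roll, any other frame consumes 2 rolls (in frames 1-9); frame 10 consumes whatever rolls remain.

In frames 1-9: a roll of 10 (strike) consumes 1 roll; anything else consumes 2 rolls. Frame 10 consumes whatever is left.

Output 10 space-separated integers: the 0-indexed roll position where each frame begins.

Frame 1 starts at roll index 0: rolls=8,2 (sum=10), consumes 2 rolls
Frame 2 starts at roll index 2: roll=10 (strike), consumes 1 roll
Frame 3 starts at roll index 3: rolls=6,0 (sum=6), consumes 2 rolls
Frame 4 starts at roll index 5: rolls=5,5 (sum=10), consumes 2 rolls
Frame 5 starts at roll index 7: roll=10 (strike), consumes 1 roll
Frame 6 starts at roll index 8: rolls=1,8 (sum=9), consumes 2 rolls
Frame 7 starts at roll index 10: rolls=6,1 (sum=7), consumes 2 rolls
Frame 8 starts at roll index 12: rolls=8,0 (sum=8), consumes 2 rolls
Frame 9 starts at roll index 14: rolls=6,4 (sum=10), consumes 2 rolls
Frame 10 starts at roll index 16: 3 remaining rolls

Answer: 0 2 3 5 7 8 10 12 14 16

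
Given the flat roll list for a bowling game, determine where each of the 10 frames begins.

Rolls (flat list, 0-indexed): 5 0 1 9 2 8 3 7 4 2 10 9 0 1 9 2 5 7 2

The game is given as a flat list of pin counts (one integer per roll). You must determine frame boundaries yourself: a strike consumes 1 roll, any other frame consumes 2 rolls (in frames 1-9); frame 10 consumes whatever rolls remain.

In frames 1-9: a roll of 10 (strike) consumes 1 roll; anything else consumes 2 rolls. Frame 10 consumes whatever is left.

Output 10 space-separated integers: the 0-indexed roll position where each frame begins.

Frame 1 starts at roll index 0: rolls=5,0 (sum=5), consumes 2 rolls
Frame 2 starts at roll index 2: rolls=1,9 (sum=10), consumes 2 rolls
Frame 3 starts at roll index 4: rolls=2,8 (sum=10), consumes 2 rolls
Frame 4 starts at roll index 6: rolls=3,7 (sum=10), consumes 2 rolls
Frame 5 starts at roll index 8: rolls=4,2 (sum=6), consumes 2 rolls
Frame 6 starts at roll index 10: roll=10 (strike), consumes 1 roll
Frame 7 starts at roll index 11: rolls=9,0 (sum=9), consumes 2 rolls
Frame 8 starts at roll index 13: rolls=1,9 (sum=10), consumes 2 rolls
Frame 9 starts at roll index 15: rolls=2,5 (sum=7), consumes 2 rolls
Frame 10 starts at roll index 17: 2 remaining rolls

Answer: 0 2 4 6 8 10 11 13 15 17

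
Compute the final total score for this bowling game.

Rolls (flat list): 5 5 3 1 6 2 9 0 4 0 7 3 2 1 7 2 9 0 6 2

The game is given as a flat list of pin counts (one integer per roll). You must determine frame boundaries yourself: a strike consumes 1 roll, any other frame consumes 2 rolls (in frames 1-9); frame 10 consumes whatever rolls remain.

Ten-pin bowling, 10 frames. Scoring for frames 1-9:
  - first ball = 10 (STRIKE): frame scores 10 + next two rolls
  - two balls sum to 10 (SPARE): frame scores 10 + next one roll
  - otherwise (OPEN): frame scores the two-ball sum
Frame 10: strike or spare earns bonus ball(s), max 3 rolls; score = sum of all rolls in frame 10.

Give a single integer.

Answer: 79

Derivation:
Frame 1: SPARE (5+5=10). 10 + next roll (3) = 13. Cumulative: 13
Frame 2: OPEN (3+1=4). Cumulative: 17
Frame 3: OPEN (6+2=8). Cumulative: 25
Frame 4: OPEN (9+0=9). Cumulative: 34
Frame 5: OPEN (4+0=4). Cumulative: 38
Frame 6: SPARE (7+3=10). 10 + next roll (2) = 12. Cumulative: 50
Frame 7: OPEN (2+1=3). Cumulative: 53
Frame 8: OPEN (7+2=9). Cumulative: 62
Frame 9: OPEN (9+0=9). Cumulative: 71
Frame 10: OPEN. Sum of all frame-10 rolls (6+2) = 8. Cumulative: 79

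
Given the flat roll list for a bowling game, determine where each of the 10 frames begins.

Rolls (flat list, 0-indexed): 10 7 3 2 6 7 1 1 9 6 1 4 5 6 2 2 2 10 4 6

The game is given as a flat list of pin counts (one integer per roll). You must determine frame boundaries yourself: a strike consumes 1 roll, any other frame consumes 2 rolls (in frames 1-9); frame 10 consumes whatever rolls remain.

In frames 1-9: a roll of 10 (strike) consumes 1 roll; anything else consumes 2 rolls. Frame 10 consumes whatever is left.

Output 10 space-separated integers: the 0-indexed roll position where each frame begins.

Frame 1 starts at roll index 0: roll=10 (strike), consumes 1 roll
Frame 2 starts at roll index 1: rolls=7,3 (sum=10), consumes 2 rolls
Frame 3 starts at roll index 3: rolls=2,6 (sum=8), consumes 2 rolls
Frame 4 starts at roll index 5: rolls=7,1 (sum=8), consumes 2 rolls
Frame 5 starts at roll index 7: rolls=1,9 (sum=10), consumes 2 rolls
Frame 6 starts at roll index 9: rolls=6,1 (sum=7), consumes 2 rolls
Frame 7 starts at roll index 11: rolls=4,5 (sum=9), consumes 2 rolls
Frame 8 starts at roll index 13: rolls=6,2 (sum=8), consumes 2 rolls
Frame 9 starts at roll index 15: rolls=2,2 (sum=4), consumes 2 rolls
Frame 10 starts at roll index 17: 3 remaining rolls

Answer: 0 1 3 5 7 9 11 13 15 17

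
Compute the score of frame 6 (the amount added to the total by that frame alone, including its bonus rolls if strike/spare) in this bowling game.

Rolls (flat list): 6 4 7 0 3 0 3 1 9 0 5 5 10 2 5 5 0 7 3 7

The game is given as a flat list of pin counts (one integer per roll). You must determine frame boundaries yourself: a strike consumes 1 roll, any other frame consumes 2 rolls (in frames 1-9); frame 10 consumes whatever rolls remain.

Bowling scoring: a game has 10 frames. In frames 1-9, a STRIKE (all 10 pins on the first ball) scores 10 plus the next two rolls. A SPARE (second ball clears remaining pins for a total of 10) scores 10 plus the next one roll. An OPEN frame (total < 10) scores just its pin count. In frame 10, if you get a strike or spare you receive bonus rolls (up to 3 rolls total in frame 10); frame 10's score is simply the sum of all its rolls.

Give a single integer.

Frame 1: SPARE (6+4=10). 10 + next roll (7) = 17. Cumulative: 17
Frame 2: OPEN (7+0=7). Cumulative: 24
Frame 3: OPEN (3+0=3). Cumulative: 27
Frame 4: OPEN (3+1=4). Cumulative: 31
Frame 5: OPEN (9+0=9). Cumulative: 40
Frame 6: SPARE (5+5=10). 10 + next roll (10) = 20. Cumulative: 60
Frame 7: STRIKE. 10 + next two rolls (2+5) = 17. Cumulative: 77
Frame 8: OPEN (2+5=7). Cumulative: 84

Answer: 20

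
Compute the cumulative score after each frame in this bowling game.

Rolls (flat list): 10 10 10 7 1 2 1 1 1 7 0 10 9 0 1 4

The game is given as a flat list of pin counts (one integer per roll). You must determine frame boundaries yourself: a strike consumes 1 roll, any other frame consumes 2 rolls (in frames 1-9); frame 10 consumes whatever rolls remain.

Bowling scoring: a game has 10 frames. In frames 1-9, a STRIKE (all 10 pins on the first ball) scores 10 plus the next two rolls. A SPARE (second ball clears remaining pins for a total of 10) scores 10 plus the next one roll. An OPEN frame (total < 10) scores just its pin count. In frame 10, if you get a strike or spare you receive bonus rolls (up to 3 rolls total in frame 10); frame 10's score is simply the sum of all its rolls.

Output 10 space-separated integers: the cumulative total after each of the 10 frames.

Answer: 30 57 75 83 86 88 95 114 123 128

Derivation:
Frame 1: STRIKE. 10 + next two rolls (10+10) = 30. Cumulative: 30
Frame 2: STRIKE. 10 + next two rolls (10+7) = 27. Cumulative: 57
Frame 3: STRIKE. 10 + next two rolls (7+1) = 18. Cumulative: 75
Frame 4: OPEN (7+1=8). Cumulative: 83
Frame 5: OPEN (2+1=3). Cumulative: 86
Frame 6: OPEN (1+1=2). Cumulative: 88
Frame 7: OPEN (7+0=7). Cumulative: 95
Frame 8: STRIKE. 10 + next two rolls (9+0) = 19. Cumulative: 114
Frame 9: OPEN (9+0=9). Cumulative: 123
Frame 10: OPEN. Sum of all frame-10 rolls (1+4) = 5. Cumulative: 128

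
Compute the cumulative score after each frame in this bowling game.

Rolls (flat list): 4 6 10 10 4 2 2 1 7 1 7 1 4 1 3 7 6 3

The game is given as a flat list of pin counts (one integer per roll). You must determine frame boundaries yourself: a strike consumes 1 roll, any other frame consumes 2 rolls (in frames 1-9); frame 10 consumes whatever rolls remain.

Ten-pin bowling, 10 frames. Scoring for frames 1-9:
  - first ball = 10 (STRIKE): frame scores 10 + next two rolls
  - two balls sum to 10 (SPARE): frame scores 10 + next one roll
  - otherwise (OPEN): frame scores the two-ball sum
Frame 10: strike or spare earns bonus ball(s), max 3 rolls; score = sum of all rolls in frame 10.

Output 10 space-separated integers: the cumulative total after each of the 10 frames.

Answer: 20 44 60 66 69 77 85 90 106 115

Derivation:
Frame 1: SPARE (4+6=10). 10 + next roll (10) = 20. Cumulative: 20
Frame 2: STRIKE. 10 + next two rolls (10+4) = 24. Cumulative: 44
Frame 3: STRIKE. 10 + next two rolls (4+2) = 16. Cumulative: 60
Frame 4: OPEN (4+2=6). Cumulative: 66
Frame 5: OPEN (2+1=3). Cumulative: 69
Frame 6: OPEN (7+1=8). Cumulative: 77
Frame 7: OPEN (7+1=8). Cumulative: 85
Frame 8: OPEN (4+1=5). Cumulative: 90
Frame 9: SPARE (3+7=10). 10 + next roll (6) = 16. Cumulative: 106
Frame 10: OPEN. Sum of all frame-10 rolls (6+3) = 9. Cumulative: 115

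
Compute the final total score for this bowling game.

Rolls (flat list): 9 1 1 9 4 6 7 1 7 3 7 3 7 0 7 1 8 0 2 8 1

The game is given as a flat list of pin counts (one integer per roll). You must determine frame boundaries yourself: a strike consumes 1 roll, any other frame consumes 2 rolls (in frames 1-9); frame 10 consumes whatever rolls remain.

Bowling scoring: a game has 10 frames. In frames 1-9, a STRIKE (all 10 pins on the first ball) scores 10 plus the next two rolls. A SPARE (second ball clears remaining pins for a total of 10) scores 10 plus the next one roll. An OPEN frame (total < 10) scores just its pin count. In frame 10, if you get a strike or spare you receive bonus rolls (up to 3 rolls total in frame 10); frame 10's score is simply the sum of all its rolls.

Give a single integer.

Answer: 118

Derivation:
Frame 1: SPARE (9+1=10). 10 + next roll (1) = 11. Cumulative: 11
Frame 2: SPARE (1+9=10). 10 + next roll (4) = 14. Cumulative: 25
Frame 3: SPARE (4+6=10). 10 + next roll (7) = 17. Cumulative: 42
Frame 4: OPEN (7+1=8). Cumulative: 50
Frame 5: SPARE (7+3=10). 10 + next roll (7) = 17. Cumulative: 67
Frame 6: SPARE (7+3=10). 10 + next roll (7) = 17. Cumulative: 84
Frame 7: OPEN (7+0=7). Cumulative: 91
Frame 8: OPEN (7+1=8). Cumulative: 99
Frame 9: OPEN (8+0=8). Cumulative: 107
Frame 10: SPARE. Sum of all frame-10 rolls (2+8+1) = 11. Cumulative: 118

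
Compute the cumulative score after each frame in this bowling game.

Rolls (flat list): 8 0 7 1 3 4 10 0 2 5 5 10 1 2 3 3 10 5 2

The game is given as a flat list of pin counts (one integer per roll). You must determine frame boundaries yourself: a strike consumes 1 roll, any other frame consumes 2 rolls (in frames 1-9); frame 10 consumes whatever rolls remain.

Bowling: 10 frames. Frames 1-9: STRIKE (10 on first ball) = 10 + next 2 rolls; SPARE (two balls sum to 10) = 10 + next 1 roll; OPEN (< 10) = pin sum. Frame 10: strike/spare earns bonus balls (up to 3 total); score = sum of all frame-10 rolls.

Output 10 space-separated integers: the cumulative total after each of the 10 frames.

Frame 1: OPEN (8+0=8). Cumulative: 8
Frame 2: OPEN (7+1=8). Cumulative: 16
Frame 3: OPEN (3+4=7). Cumulative: 23
Frame 4: STRIKE. 10 + next two rolls (0+2) = 12. Cumulative: 35
Frame 5: OPEN (0+2=2). Cumulative: 37
Frame 6: SPARE (5+5=10). 10 + next roll (10) = 20. Cumulative: 57
Frame 7: STRIKE. 10 + next two rolls (1+2) = 13. Cumulative: 70
Frame 8: OPEN (1+2=3). Cumulative: 73
Frame 9: OPEN (3+3=6). Cumulative: 79
Frame 10: STRIKE. Sum of all frame-10 rolls (10+5+2) = 17. Cumulative: 96

Answer: 8 16 23 35 37 57 70 73 79 96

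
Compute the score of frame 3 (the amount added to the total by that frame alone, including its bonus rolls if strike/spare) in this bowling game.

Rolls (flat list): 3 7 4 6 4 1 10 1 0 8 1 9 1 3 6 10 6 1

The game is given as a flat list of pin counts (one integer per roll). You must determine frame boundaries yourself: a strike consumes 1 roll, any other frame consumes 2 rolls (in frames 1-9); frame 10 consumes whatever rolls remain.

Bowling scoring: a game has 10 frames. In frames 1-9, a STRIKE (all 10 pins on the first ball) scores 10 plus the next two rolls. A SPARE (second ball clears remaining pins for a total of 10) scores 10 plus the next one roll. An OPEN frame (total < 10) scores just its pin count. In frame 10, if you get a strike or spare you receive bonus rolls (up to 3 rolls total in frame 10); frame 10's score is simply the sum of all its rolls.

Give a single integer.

Frame 1: SPARE (3+7=10). 10 + next roll (4) = 14. Cumulative: 14
Frame 2: SPARE (4+6=10). 10 + next roll (4) = 14. Cumulative: 28
Frame 3: OPEN (4+1=5). Cumulative: 33
Frame 4: STRIKE. 10 + next two rolls (1+0) = 11. Cumulative: 44
Frame 5: OPEN (1+0=1). Cumulative: 45

Answer: 5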